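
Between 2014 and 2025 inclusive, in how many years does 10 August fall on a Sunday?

2

Day of week of August 10 in each year:
2014: Sun ✓, 2015: Mon, 2016: Wed, 2017: Thu, 2018: Fri, 2019: Sat, 2020: Mon, 2021: Tue, 2022: Wed, 2023: Thu, 2024: Sat, 2025: Sun ✓
Sundays: 2014, 2025.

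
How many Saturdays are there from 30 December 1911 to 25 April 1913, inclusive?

69 Saturdays

30 December 1911 is a Saturday.
That's 483 days from start to end, counting both.
483 = 7 × 69, so the span is exactly 69 full weeks.
Each full week contributes one Saturday: 69 so far.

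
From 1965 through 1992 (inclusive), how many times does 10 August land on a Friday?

Day of week of August 10 in each year:
1965: Tue, 1966: Wed, 1967: Thu, 1968: Sat, 1969: Sun, 1970: Mon, 1971: Tue, 1972: Thu, 1973: Fri ✓, 1974: Sat, 1975: Sun, 1976: Tue, 1977: Wed, 1978: Thu, 1979: Fri ✓, 1980: Sun, 1981: Mon, 1982: Tue, 1983: Wed, 1984: Fri ✓, 1985: Sat, 1986: Sun, 1987: Mon, 1988: Wed, 1989: Thu, 1990: Fri ✓, 1991: Sat, 1992: Mon
Fridays: 1973, 1979, 1984, 1990.

4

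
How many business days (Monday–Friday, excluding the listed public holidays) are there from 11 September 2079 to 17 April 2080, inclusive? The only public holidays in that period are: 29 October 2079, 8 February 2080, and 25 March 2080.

11 September 2079 is a Monday.
From 11 September 2079 to 17 April 2080 is 220 days inclusive.
220 = 7 × 31 + 3, so there are 31 full weeks plus 3 extra days.
Each full week contributes 5 weekdays (Mon–Fri): 31 × 5 = 155.
The 3 extra days are Monday, Tuesday, Wednesday — 3 of them qualify.
Total: 155 + 3 = 158.
Holidays: 29 October 2079 (Sun); 8 February 2080 (Thu); 25 March 2080 (Mon).
2 of the 3 holidays fall on weekdays; the rest are weekends and were already excluded.
Business days: 158 − 2 = 156.

156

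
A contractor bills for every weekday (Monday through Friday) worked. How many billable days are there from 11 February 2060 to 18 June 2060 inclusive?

93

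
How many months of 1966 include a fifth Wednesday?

A month has five Wednesdays exactly when Wednesday falls within its first (length − 28) days.
Jan: 31 days, starts Sat → 5 of Sat, Sun, Mon
Feb: 28 days, starts Tue → 5 of (none)
Mar: 31 days, starts Tue → 5 of Tue, Wed, Thu ✓
Apr: 30 days, starts Fri → 5 of Fri, Sat
May: 31 days, starts Sun → 5 of Sun, Mon, Tue
Jun: 30 days, starts Wed → 5 of Wed, Thu ✓
Jul: 31 days, starts Fri → 5 of Fri, Sat, Sun
Aug: 31 days, starts Mon → 5 of Mon, Tue, Wed ✓
Sep: 30 days, starts Thu → 5 of Thu, Fri
Oct: 31 days, starts Sat → 5 of Sat, Sun, Mon
Nov: 30 days, starts Tue → 5 of Tue, Wed ✓
Dec: 31 days, starts Thu → 5 of Thu, Fri, Sat
Months with five Wednesdays: Mar, Jun, Aug, Nov.

4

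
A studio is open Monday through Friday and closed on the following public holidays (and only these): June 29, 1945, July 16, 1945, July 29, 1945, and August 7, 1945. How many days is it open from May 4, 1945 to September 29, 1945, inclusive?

103 business days

May 4, 1945 is a Friday.
The range spans 149 days (inclusive of both endpoints).
149 = 7 × 21 + 2, so there are 21 full weeks plus 2 extra days.
Each full week contributes 5 weekdays (Mon–Fri): 21 × 5 = 105.
The 2 extra days are Friday, Saturday — 1 of them qualifies.
Total: 105 + 1 = 106.
Holidays: June 29, 1945 (Fri); July 16, 1945 (Mon); July 29, 1945 (Sun); August 7, 1945 (Tue).
3 of the 4 holidays fall on weekdays; the rest are weekends and were already excluded.
Business days: 106 − 3 = 103.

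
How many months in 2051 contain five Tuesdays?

4

A month has five Tuesdays exactly when Tuesday falls within its first (length − 28) days.
Jan: 31 days, starts Sun → 5 of Sun, Mon, Tue ✓
Feb: 28 days, starts Wed → 5 of (none)
Mar: 31 days, starts Wed → 5 of Wed, Thu, Fri
Apr: 30 days, starts Sat → 5 of Sat, Sun
May: 31 days, starts Mon → 5 of Mon, Tue, Wed ✓
Jun: 30 days, starts Thu → 5 of Thu, Fri
Jul: 31 days, starts Sat → 5 of Sat, Sun, Mon
Aug: 31 days, starts Tue → 5 of Tue, Wed, Thu ✓
Sep: 30 days, starts Fri → 5 of Fri, Sat
Oct: 31 days, starts Sun → 5 of Sun, Mon, Tue ✓
Nov: 30 days, starts Wed → 5 of Wed, Thu
Dec: 31 days, starts Fri → 5 of Fri, Sat, Sun
Months with five Tuesdays: Jan, May, Aug, Oct.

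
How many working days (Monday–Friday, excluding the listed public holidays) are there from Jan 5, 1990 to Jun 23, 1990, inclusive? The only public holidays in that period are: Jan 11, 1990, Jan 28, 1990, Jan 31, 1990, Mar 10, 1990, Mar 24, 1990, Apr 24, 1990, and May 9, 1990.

Jan 5, 1990 is a Friday.
That's 170 days from start to end, counting both.
170 = 7 × 24 + 2, so there are 24 full weeks plus 2 extra days.
Each full week contributes 5 weekdays (Mon–Fri): 24 × 5 = 120.
The 2 extra days are Fri, Sat — 1 of them qualifies.
Total: 120 + 1 = 121.
Holidays: Jan 11, 1990 (Thu); Jan 28, 1990 (Sun); Jan 31, 1990 (Wed); Mar 10, 1990 (Sat); Mar 24, 1990 (Sat); Apr 24, 1990 (Tue); May 9, 1990 (Wed).
4 of the 7 holidays fall on weekdays; the rest are weekends and were already excluded.
Business days: 121 − 4 = 117.

117 working days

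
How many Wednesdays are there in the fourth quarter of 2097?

1 October 2097 is a Tuesday.
The range spans 92 days (inclusive of both endpoints).
92 = 7 × 13 + 1, so there are 13 full weeks plus 1 extra day.
Each full week contributes one Wednesday: 13 so far.
The 1 extra day is Tuesday — none qualify.
Total: 13 + 0 = 13.

13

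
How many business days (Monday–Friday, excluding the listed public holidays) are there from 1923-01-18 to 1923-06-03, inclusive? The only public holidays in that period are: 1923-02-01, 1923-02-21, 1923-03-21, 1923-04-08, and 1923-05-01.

1923-01-18 is a Thursday.
The range spans 137 days (inclusive of both endpoints).
137 = 7 × 19 + 4, so there are 19 full weeks plus 4 extra days.
Each full week contributes 5 weekdays (Mon–Fri): 19 × 5 = 95.
The 4 extra days are Thursday, Friday, Saturday, Sunday — 2 of them qualify.
Total: 95 + 2 = 97.
Holidays: 1923-02-01 (Thu); 1923-02-21 (Wed); 1923-03-21 (Wed); 1923-04-08 (Sun); 1923-05-01 (Tue).
4 of the 5 holidays fall on weekdays; the rest are weekends and were already excluded.
Business days: 97 − 4 = 93.

93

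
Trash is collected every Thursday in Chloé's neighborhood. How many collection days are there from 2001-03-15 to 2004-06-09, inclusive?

2001-03-15 is a Thursday.
The range spans 1183 days (inclusive of both endpoints).
1183 = 7 × 169, so the span is exactly 169 full weeks.
Each full week contributes one Thursday: 169 so far.

169 Thursdays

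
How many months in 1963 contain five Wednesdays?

4

A month has five Wednesdays exactly when Wednesday falls within its first (length − 28) days.
Jan: 31 days, starts Tue → 5 of Tue, Wed, Thu ✓
Feb: 28 days, starts Fri → 5 of (none)
Mar: 31 days, starts Fri → 5 of Fri, Sat, Sun
Apr: 30 days, starts Mon → 5 of Mon, Tue
May: 31 days, starts Wed → 5 of Wed, Thu, Fri ✓
Jun: 30 days, starts Sat → 5 of Sat, Sun
Jul: 31 days, starts Mon → 5 of Mon, Tue, Wed ✓
Aug: 31 days, starts Thu → 5 of Thu, Fri, Sat
Sep: 30 days, starts Sun → 5 of Sun, Mon
Oct: 31 days, starts Tue → 5 of Tue, Wed, Thu ✓
Nov: 30 days, starts Fri → 5 of Fri, Sat
Dec: 31 days, starts Sun → 5 of Sun, Mon, Tue
Months with five Wednesdays: Jan, May, Jul, Oct.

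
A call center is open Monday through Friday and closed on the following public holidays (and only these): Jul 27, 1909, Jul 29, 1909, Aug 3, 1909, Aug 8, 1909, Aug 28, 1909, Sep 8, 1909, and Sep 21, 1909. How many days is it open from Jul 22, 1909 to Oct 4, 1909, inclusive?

48

Jul 22, 1909 is a Thursday.
The range spans 75 days (inclusive of both endpoints).
75 = 7 × 10 + 5, so there are 10 full weeks plus 5 extra days.
Each full week contributes 5 weekdays (Mon–Fri): 10 × 5 = 50.
The 5 extra days are Thu, Fri, Sat, Sun, Mon — 3 of them qualify.
Total: 50 + 3 = 53.
Holidays: Jul 27, 1909 (Tue); Jul 29, 1909 (Thu); Aug 3, 1909 (Tue); Aug 8, 1909 (Sun); Aug 28, 1909 (Sat); Sep 8, 1909 (Wed); Sep 21, 1909 (Tue).
5 of the 7 holidays fall on weekdays; the rest are weekends and were already excluded.
Business days: 53 − 5 = 48.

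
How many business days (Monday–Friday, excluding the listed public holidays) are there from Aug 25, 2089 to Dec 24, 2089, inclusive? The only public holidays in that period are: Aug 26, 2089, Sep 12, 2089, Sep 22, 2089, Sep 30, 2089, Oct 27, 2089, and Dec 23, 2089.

Aug 25, 2089 is a Thursday.
From Aug 25, 2089 to Dec 24, 2089 is 122 days inclusive.
122 = 7 × 17 + 3, so there are 17 full weeks plus 3 extra days.
Each full week contributes 5 weekdays (Mon–Fri): 17 × 5 = 85.
The 3 extra days are Thu, Fri, Sat — 2 of them qualify.
Total: 85 + 2 = 87.
Holidays: Aug 26, 2089 (Fri); Sep 12, 2089 (Mon); Sep 22, 2089 (Thu); Sep 30, 2089 (Fri); Oct 27, 2089 (Thu); Dec 23, 2089 (Fri).
All 6 holidays fall on weekdays, so subtract 6.
Business days: 87 − 6 = 81.

81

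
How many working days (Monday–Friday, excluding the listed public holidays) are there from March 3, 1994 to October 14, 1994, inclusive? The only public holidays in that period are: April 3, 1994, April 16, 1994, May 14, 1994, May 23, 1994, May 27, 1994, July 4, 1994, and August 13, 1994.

159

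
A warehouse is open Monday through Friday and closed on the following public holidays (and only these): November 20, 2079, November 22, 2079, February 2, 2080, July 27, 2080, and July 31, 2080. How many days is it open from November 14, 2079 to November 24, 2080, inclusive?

November 14, 2079 is a Tuesday.
The range spans 377 days (inclusive of both endpoints).
377 = 7 × 53 + 6, so there are 53 full weeks plus 6 extra days.
Each full week contributes 5 weekdays (Mon–Fri): 53 × 5 = 265.
The 6 extra days are Tuesday, Wednesday, Thursday, Friday, Saturday, Sunday — 4 of them qualify.
Total: 265 + 4 = 269.
Holidays: November 20, 2079 (Mon); November 22, 2079 (Wed); February 2, 2080 (Fri); July 27, 2080 (Sat); July 31, 2080 (Wed).
4 of the 5 holidays fall on weekdays; the rest are weekends and were already excluded.
Business days: 269 − 4 = 265.

265 business days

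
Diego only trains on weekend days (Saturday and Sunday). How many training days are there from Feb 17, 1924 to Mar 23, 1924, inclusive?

Feb 17, 1924 is a Sunday.
The range spans 36 days (inclusive of both endpoints).
36 = 7 × 5 + 1, so there are 5 full weeks plus 1 extra day.
Each full week contributes 2 weekend days (Sat, Sun): 5 × 2 = 10.
The 1 extra day is Sunday — 1 of them qualifies.
Total: 10 + 1 = 11.

11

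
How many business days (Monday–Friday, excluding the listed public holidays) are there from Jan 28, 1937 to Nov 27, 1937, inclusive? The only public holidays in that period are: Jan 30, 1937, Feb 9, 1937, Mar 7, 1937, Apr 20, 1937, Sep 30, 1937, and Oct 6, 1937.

213 business days

Jan 28, 1937 is a Thursday.
From Jan 28, 1937 to Nov 27, 1937 is 304 days inclusive.
304 = 7 × 43 + 3, so there are 43 full weeks plus 3 extra days.
Each full week contributes 5 weekdays (Mon–Fri): 43 × 5 = 215.
The 3 extra days are Thursday, Friday, Saturday — 2 of them qualify.
Total: 215 + 2 = 217.
Holidays: Jan 30, 1937 (Sat); Feb 9, 1937 (Tue); Mar 7, 1937 (Sun); Apr 20, 1937 (Tue); Sep 30, 1937 (Thu); Oct 6, 1937 (Wed).
4 of the 6 holidays fall on weekdays; the rest are weekends and were already excluded.
Business days: 217 − 4 = 213.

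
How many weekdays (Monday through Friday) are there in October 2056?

2056-10-01 is a Sunday.
The range spans 31 days (inclusive of both endpoints).
31 = 7 × 4 + 3, so there are 4 full weeks plus 3 extra days.
Each full week contributes 5 weekdays (Mon–Fri): 4 × 5 = 20.
The 3 extra days are Sun, Mon, Tue — 2 of them qualify.
Total: 20 + 2 = 22.

22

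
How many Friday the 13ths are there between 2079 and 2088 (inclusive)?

17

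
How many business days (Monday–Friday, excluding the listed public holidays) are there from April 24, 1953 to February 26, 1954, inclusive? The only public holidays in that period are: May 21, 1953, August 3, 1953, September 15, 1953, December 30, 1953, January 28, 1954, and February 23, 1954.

215

April 24, 1953 is a Friday.
The range spans 309 days (inclusive of both endpoints).
309 = 7 × 44 + 1, so there are 44 full weeks plus 1 extra day.
Each full week contributes 5 weekdays (Mon–Fri): 44 × 5 = 220.
The 1 extra day is Fri — 1 of them qualifies.
Total: 220 + 1 = 221.
Holidays: May 21, 1953 (Thu); August 3, 1953 (Mon); September 15, 1953 (Tue); December 30, 1953 (Wed); January 28, 1954 (Thu); February 23, 1954 (Tue).
All 6 holidays fall on weekdays, so subtract 6.
Business days: 221 − 6 = 215.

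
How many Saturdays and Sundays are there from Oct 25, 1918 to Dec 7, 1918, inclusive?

13

Oct 25, 1918 is a Friday.
From Oct 25, 1918 to Dec 7, 1918 is 44 days inclusive.
44 = 7 × 6 + 2, so there are 6 full weeks plus 2 extra days.
Each full week contributes 2 weekend days (Sat, Sun): 6 × 2 = 12.
The 2 extra days are Fri, Sat — 1 of them qualifies.
Total: 12 + 1 = 13.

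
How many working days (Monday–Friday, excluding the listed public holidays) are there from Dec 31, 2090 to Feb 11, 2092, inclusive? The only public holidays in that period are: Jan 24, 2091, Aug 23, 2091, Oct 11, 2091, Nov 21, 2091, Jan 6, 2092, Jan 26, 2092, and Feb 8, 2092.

286 working days

Dec 31, 2090 is a Sunday.
That's 408 days from start to end, counting both.
408 = 7 × 58 + 2, so there are 58 full weeks plus 2 extra days.
Each full week contributes 5 weekdays (Mon–Fri): 58 × 5 = 290.
The 2 extra days are Sun, Mon — 1 of them qualifies.
Total: 290 + 1 = 291.
Holidays: Jan 24, 2091 (Wed); Aug 23, 2091 (Thu); Oct 11, 2091 (Thu); Nov 21, 2091 (Wed); Jan 6, 2092 (Sun); Jan 26, 2092 (Sat); Feb 8, 2092 (Fri).
5 of the 7 holidays fall on weekdays; the rest are weekends and were already excluded.
Business days: 291 − 5 = 286.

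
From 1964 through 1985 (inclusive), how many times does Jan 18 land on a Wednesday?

3

Day of week of January 18 in each year:
1964: Sat, 1965: Mon, 1966: Tue, 1967: Wed ✓, 1968: Thu, 1969: Sat, 1970: Sun, 1971: Mon, 1972: Tue, 1973: Thu, 1974: Fri, 1975: Sat, 1976: Sun, 1977: Tue, 1978: Wed ✓, 1979: Thu, 1980: Fri, 1981: Sun, 1982: Mon, 1983: Tue, 1984: Wed ✓, 1985: Fri
Wednesdays: 1967, 1978, 1984.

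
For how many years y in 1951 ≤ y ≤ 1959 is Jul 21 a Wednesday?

1

Day of week of July 21 in each year:
1951: Sat, 1952: Mon, 1953: Tue, 1954: Wed ✓, 1955: Thu, 1956: Sat, 1957: Sun, 1958: Mon, 1959: Tue
Wednesdays: 1954.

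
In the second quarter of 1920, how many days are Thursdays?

13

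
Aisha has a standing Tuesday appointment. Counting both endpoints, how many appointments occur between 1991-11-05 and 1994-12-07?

1991-11-05 is a Tuesday.
From 1991-11-05 to 1994-12-07 is 1129 days inclusive.
1129 = 7 × 161 + 2, so there are 161 full weeks plus 2 extra days.
Each full week contributes one Tuesday: 161 so far.
The 2 extra days are Tuesday, Wednesday — 1 of them qualifies.
Total: 161 + 1 = 162.

162 Tuesdays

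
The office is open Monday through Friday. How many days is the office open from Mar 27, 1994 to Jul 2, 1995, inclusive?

Mar 27, 1994 is a Sunday.
From Mar 27, 1994 to Jul 2, 1995 is 463 days inclusive.
463 = 7 × 66 + 1, so there are 66 full weeks plus 1 extra day.
Each full week contributes 5 weekdays (Mon–Fri): 66 × 5 = 330.
The 1 extra day is Sunday — none qualify.
Total: 330 + 0 = 330.

330 weekdays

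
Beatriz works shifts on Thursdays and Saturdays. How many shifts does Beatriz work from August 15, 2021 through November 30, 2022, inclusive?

August 15, 2021 is a Sunday.
That's 473 days from start to end, counting both.
473 = 7 × 67 + 4, so there are 67 full weeks plus 4 extra days.
Each full week contributes 2 days from the set (Thu, Sat): 67 × 2 = 134.
The 4 extra days are Sunday, Monday, Tuesday, Wednesday — none qualify.
Total: 134 + 0 = 134.

134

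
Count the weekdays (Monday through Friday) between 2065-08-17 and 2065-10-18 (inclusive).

2065-08-17 is a Monday.
That's 63 days from start to end, counting both.
63 = 7 × 9, so the span is exactly 9 full weeks.
Each full week contributes 5 weekdays (Mon–Fri): 9 × 5 = 45.
Total: 45.

45 weekdays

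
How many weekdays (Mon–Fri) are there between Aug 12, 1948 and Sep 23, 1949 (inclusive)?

Aug 12, 1948 is a Thursday.
The range spans 408 days (inclusive of both endpoints).
408 = 7 × 58 + 2, so there are 58 full weeks plus 2 extra days.
Each full week contributes 5 weekdays (Mon–Fri): 58 × 5 = 290.
The 2 extra days are Thu, Fri — 2 of them qualify.
Total: 290 + 2 = 292.

292 weekdays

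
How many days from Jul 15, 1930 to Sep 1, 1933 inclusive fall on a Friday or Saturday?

Jul 15, 1930 is a Tuesday.
The range spans 1145 days (inclusive of both endpoints).
1145 = 7 × 163 + 4, so there are 163 full weeks plus 4 extra days.
Each full week contributes 2 days from the set (Fri, Sat): 163 × 2 = 326.
The 4 extra days are Tue, Wed, Thu, Fri — 1 of them qualifies.
Total: 326 + 1 = 327.

327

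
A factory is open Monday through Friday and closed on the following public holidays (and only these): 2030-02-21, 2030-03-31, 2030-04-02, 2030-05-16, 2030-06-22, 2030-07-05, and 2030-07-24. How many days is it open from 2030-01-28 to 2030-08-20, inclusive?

2030-01-28 is a Monday.
From 2030-01-28 to 2030-08-20 is 205 days inclusive.
205 = 7 × 29 + 2, so there are 29 full weeks plus 2 extra days.
Each full week contributes 5 weekdays (Mon–Fri): 29 × 5 = 145.
The 2 extra days are Monday, Tuesday — 2 of them qualify.
Total: 145 + 2 = 147.
Holidays: 2030-02-21 (Thu); 2030-03-31 (Sun); 2030-04-02 (Tue); 2030-05-16 (Thu); 2030-06-22 (Sat); 2030-07-05 (Fri); 2030-07-24 (Wed).
5 of the 7 holidays fall on weekdays; the rest are weekends and were already excluded.
Business days: 147 − 5 = 142.

142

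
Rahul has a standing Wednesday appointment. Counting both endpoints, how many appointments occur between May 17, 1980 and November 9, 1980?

May 17, 1980 is a Saturday.
From May 17, 1980 to November 9, 1980 is 177 days inclusive.
177 = 7 × 25 + 2, so there are 25 full weeks plus 2 extra days.
Each full week contributes one Wednesday: 25 so far.
The 2 extra days are Sat, Sun — none qualify.
Total: 25 + 0 = 25.

25 Wednesdays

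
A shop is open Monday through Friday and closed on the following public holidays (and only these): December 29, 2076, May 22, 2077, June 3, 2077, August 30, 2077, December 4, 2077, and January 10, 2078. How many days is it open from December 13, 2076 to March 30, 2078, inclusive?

334

December 13, 2076 is a Sunday.
The range spans 473 days (inclusive of both endpoints).
473 = 7 × 67 + 4, so there are 67 full weeks plus 4 extra days.
Each full week contributes 5 weekdays (Mon–Fri): 67 × 5 = 335.
The 4 extra days are Sunday, Monday, Tuesday, Wednesday — 3 of them qualify.
Total: 335 + 3 = 338.
Holidays: December 29, 2076 (Tue); May 22, 2077 (Sat); June 3, 2077 (Thu); August 30, 2077 (Mon); December 4, 2077 (Sat); January 10, 2078 (Mon).
4 of the 6 holidays fall on weekdays; the rest are weekends and were already excluded.
Business days: 338 − 4 = 334.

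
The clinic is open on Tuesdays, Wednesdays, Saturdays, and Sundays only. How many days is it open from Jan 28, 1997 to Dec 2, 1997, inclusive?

Jan 28, 1997 is a Tuesday.
From Jan 28, 1997 to Dec 2, 1997 is 309 days inclusive.
309 = 7 × 44 + 1, so there are 44 full weeks plus 1 extra day.
Each full week contributes 4 days from the set (Tue, Wed, Sat, Sun): 44 × 4 = 176.
The 1 extra day is Tue — 1 of them qualifies.
Total: 176 + 1 = 177.

177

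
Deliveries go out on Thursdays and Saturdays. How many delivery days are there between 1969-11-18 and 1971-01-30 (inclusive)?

1969-11-18 is a Tuesday.
That's 439 days from start to end, counting both.
439 = 7 × 62 + 5, so there are 62 full weeks plus 5 extra days.
Each full week contributes 2 days from the set (Thu, Sat): 62 × 2 = 124.
The 5 extra days are Tuesday, Wednesday, Thursday, Friday, Saturday — 2 of them qualify.
Total: 124 + 2 = 126.

126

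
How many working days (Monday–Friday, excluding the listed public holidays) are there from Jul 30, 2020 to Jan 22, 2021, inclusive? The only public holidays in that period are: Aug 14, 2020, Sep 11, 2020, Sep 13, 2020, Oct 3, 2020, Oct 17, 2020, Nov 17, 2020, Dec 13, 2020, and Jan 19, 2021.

Jul 30, 2020 is a Thursday.
The range spans 177 days (inclusive of both endpoints).
177 = 7 × 25 + 2, so there are 25 full weeks plus 2 extra days.
Each full week contributes 5 weekdays (Mon–Fri): 25 × 5 = 125.
The 2 extra days are Thu, Fri — 2 of them qualify.
Total: 125 + 2 = 127.
Holidays: Aug 14, 2020 (Fri); Sep 11, 2020 (Fri); Sep 13, 2020 (Sun); Oct 3, 2020 (Sat); Oct 17, 2020 (Sat); Nov 17, 2020 (Tue); Dec 13, 2020 (Sun); Jan 19, 2021 (Tue).
4 of the 8 holidays fall on weekdays; the rest are weekends and were already excluded.
Business days: 127 − 4 = 123.

123 working days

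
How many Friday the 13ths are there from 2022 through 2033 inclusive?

19

Friday-the-13ths by year:
2022: May
2023: Jan, Oct
2024: Sep, Dec
2025: Jun
2026: Feb, Mar, Nov
2027: Aug
2028: Oct
2029: Apr, Jul
2030: Sep, Dec
2031: Jun
2032: Feb, Aug
2033: May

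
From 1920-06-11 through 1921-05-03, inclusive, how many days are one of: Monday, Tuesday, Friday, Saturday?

188

1920-06-11 is a Friday.
That's 327 days from start to end, counting both.
327 = 7 × 46 + 5, so there are 46 full weeks plus 5 extra days.
Each full week contributes 4 days from the set (Mon, Tue, Fri, Sat): 46 × 4 = 184.
The 5 extra days are Fri, Sat, Sun, Mon, Tue — 4 of them qualify.
Total: 184 + 4 = 188.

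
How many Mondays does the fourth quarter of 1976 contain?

13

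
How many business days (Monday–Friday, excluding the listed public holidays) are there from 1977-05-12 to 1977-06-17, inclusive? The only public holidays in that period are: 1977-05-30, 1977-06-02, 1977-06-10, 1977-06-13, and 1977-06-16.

1977-05-12 is a Thursday.
The range spans 37 days (inclusive of both endpoints).
37 = 7 × 5 + 2, so there are 5 full weeks plus 2 extra days.
Each full week contributes 5 weekdays (Mon–Fri): 5 × 5 = 25.
The 2 extra days are Thursday, Friday — 2 of them qualify.
Total: 25 + 2 = 27.
Holidays: 1977-05-30 (Mon); 1977-06-02 (Thu); 1977-06-10 (Fri); 1977-06-13 (Mon); 1977-06-16 (Thu).
All 5 holidays fall on weekdays, so subtract 5.
Business days: 27 − 5 = 22.

22 business days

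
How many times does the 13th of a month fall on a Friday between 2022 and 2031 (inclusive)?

16

Friday-the-13ths by year:
2022: May
2023: Jan, Oct
2024: Sep, Dec
2025: Jun
2026: Feb, Mar, Nov
2027: Aug
2028: Oct
2029: Apr, Jul
2030: Sep, Dec
2031: Jun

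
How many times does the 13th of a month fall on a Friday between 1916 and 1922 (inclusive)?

Friday-the-13ths by year:
1916: Oct
1917: Apr, Jul
1918: Sep, Dec
1919: Jun
1920: Feb, Aug
1921: May
1922: Jan, Oct

11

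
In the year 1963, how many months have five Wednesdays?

A month has five Wednesdays exactly when Wednesday falls within its first (length − 28) days.
Jan: 31 days, starts Tue → 5 of Tue, Wed, Thu ✓
Feb: 28 days, starts Fri → 5 of (none)
Mar: 31 days, starts Fri → 5 of Fri, Sat, Sun
Apr: 30 days, starts Mon → 5 of Mon, Tue
May: 31 days, starts Wed → 5 of Wed, Thu, Fri ✓
Jun: 30 days, starts Sat → 5 of Sat, Sun
Jul: 31 days, starts Mon → 5 of Mon, Tue, Wed ✓
Aug: 31 days, starts Thu → 5 of Thu, Fri, Sat
Sep: 30 days, starts Sun → 5 of Sun, Mon
Oct: 31 days, starts Tue → 5 of Tue, Wed, Thu ✓
Nov: 30 days, starts Fri → 5 of Fri, Sat
Dec: 31 days, starts Sun → 5 of Sun, Mon, Tue
Months with five Wednesdays: Jan, May, Jul, Oct.

4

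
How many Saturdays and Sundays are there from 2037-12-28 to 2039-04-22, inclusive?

136

2037-12-28 is a Monday.
From 2037-12-28 to 2039-04-22 is 481 days inclusive.
481 = 7 × 68 + 5, so there are 68 full weeks plus 5 extra days.
Each full week contributes 2 weekend days (Sat, Sun): 68 × 2 = 136.
The 5 extra days are Mon, Tue, Wed, Thu, Fri — none qualify.
Total: 136 + 0 = 136.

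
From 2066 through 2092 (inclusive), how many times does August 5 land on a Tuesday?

4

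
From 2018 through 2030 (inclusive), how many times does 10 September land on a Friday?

2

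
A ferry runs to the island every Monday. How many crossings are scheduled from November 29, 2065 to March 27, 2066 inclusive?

November 29, 2065 is a Sunday.
The range spans 119 days (inclusive of both endpoints).
119 = 7 × 17, so the span is exactly 17 full weeks.
Each full week contributes one Monday: 17 so far.
Total: 17.

17 Mondays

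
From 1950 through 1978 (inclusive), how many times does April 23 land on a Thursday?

Day of week of April 23 in each year:
1950: Sun, 1951: Mon, 1952: Wed, 1953: Thu ✓, 1954: Fri, 1955: Sat, 1956: Mon, 1957: Tue, 1958: Wed, 1959: Thu ✓, 1960: Sat, 1961: Sun, 1962: Mon, 1963: Tue, 1964: Thu ✓, 1965: Fri, 1966: Sat, 1967: Sun, 1968: Tue, 1969: Wed, 1970: Thu ✓, 1971: Fri, 1972: Sun, 1973: Mon, 1974: Tue, 1975: Wed, 1976: Fri, 1977: Sat, 1978: Sun
Thursdays: 1953, 1959, 1964, 1970.

4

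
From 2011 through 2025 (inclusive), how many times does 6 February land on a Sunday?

Day of week of February 6 in each year:
2011: Sun ✓, 2012: Mon, 2013: Wed, 2014: Thu, 2015: Fri, 2016: Sat, 2017: Mon, 2018: Tue, 2019: Wed, 2020: Thu, 2021: Sat, 2022: Sun ✓, 2023: Mon, 2024: Tue, 2025: Thu
Sundays: 2011, 2022.

2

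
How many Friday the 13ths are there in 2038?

1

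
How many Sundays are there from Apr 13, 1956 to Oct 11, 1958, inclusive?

Apr 13, 1956 is a Friday.
The range spans 912 days (inclusive of both endpoints).
912 = 7 × 130 + 2, so there are 130 full weeks plus 2 extra days.
Each full week contributes one Sunday: 130 so far.
The 2 extra days are Friday, Saturday — none qualify.
Total: 130 + 0 = 130.

130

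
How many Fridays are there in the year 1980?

1980-01-01 is a Tuesday.
That's 366 days from start to end, counting both.
366 = 7 × 52 + 2, so there are 52 full weeks plus 2 extra days.
Each full week contributes one Friday: 52 so far.
The 2 extra days are Tue, Wed — none qualify.
Total: 52 + 0 = 52.

52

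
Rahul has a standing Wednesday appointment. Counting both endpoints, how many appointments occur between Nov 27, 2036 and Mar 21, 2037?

Nov 27, 2036 is a Thursday.
From Nov 27, 2036 to Mar 21, 2037 is 115 days inclusive.
115 = 7 × 16 + 3, so there are 16 full weeks plus 3 extra days.
Each full week contributes one Wednesday: 16 so far.
The 3 extra days are Thursday, Friday, Saturday — none qualify.
Total: 16 + 0 = 16.

16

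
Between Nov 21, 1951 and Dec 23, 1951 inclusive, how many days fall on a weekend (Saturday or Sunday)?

10

Nov 21, 1951 is a Wednesday.
The range spans 33 days (inclusive of both endpoints).
33 = 7 × 4 + 5, so there are 4 full weeks plus 5 extra days.
Each full week contributes 2 weekend days (Sat, Sun): 4 × 2 = 8.
The 5 extra days are Wednesday, Thursday, Friday, Saturday, Sunday — 2 of them qualify.
Total: 8 + 2 = 10.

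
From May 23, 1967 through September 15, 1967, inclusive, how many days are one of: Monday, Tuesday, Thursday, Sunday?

May 23, 1967 is a Tuesday.
The range spans 116 days (inclusive of both endpoints).
116 = 7 × 16 + 4, so there are 16 full weeks plus 4 extra days.
Each full week contributes 4 days from the set (Mon, Tue, Thu, Sun): 16 × 4 = 64.
The 4 extra days are Tuesday, Wednesday, Thursday, Friday — 2 of them qualify.
Total: 64 + 2 = 66.

66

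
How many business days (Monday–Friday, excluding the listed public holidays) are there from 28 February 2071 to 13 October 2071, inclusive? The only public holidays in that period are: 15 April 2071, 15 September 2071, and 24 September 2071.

159 business days

28 February 2071 is a Saturday.
From 28 February 2071 to 13 October 2071 is 228 days inclusive.
228 = 7 × 32 + 4, so there are 32 full weeks plus 4 extra days.
Each full week contributes 5 weekdays (Mon–Fri): 32 × 5 = 160.
The 4 extra days are Saturday, Sunday, Monday, Tuesday — 2 of them qualify.
Total: 160 + 2 = 162.
Holidays: 15 April 2071 (Wed); 15 September 2071 (Tue); 24 September 2071 (Thu).
All 3 holidays fall on weekdays, so subtract 3.
Business days: 162 − 3 = 159.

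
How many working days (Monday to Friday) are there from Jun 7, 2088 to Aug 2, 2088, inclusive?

Jun 7, 2088 is a Monday.
The range spans 57 days (inclusive of both endpoints).
57 = 7 × 8 + 1, so there are 8 full weeks plus 1 extra day.
Each full week contributes 5 weekdays (Mon–Fri): 8 × 5 = 40.
The 1 extra day is Mon — 1 of them qualifies.
Total: 40 + 1 = 41.

41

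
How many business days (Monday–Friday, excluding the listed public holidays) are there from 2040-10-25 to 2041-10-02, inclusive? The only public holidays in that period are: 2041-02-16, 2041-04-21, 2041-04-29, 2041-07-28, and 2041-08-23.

243 business days

2040-10-25 is a Thursday.
From 2040-10-25 to 2041-10-02 is 343 days inclusive.
343 = 7 × 49, so the span is exactly 49 full weeks.
Each full week contributes 5 weekdays (Mon–Fri): 49 × 5 = 245.
Holidays: 2041-02-16 (Sat); 2041-04-21 (Sun); 2041-04-29 (Mon); 2041-07-28 (Sun); 2041-08-23 (Fri).
2 of the 5 holidays fall on weekdays; the rest are weekends and were already excluded.
Business days: 245 − 2 = 243.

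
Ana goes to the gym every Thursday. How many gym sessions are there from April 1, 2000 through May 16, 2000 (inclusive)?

April 1, 2000 is a Saturday.
From April 1, 2000 to May 16, 2000 is 46 days inclusive.
46 = 7 × 6 + 4, so there are 6 full weeks plus 4 extra days.
Each full week contributes one Thursday: 6 so far.
The 4 extra days are Saturday, Sunday, Monday, Tuesday — none qualify.
Total: 6 + 0 = 6.

6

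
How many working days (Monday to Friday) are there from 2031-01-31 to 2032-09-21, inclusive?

2031-01-31 is a Friday.
The range spans 600 days (inclusive of both endpoints).
600 = 7 × 85 + 5, so there are 85 full weeks plus 5 extra days.
Each full week contributes 5 weekdays (Mon–Fri): 85 × 5 = 425.
The 5 extra days are Fri, Sat, Sun, Mon, Tue — 3 of them qualify.
Total: 425 + 3 = 428.

428 weekdays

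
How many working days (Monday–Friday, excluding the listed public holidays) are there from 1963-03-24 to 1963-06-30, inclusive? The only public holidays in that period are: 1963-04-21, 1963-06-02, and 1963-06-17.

1963-03-24 is a Sunday.
The range spans 99 days (inclusive of both endpoints).
99 = 7 × 14 + 1, so there are 14 full weeks plus 1 extra day.
Each full week contributes 5 weekdays (Mon–Fri): 14 × 5 = 70.
The 1 extra day is Sunday — none qualify.
Total: 70 + 0 = 70.
Holidays: 1963-04-21 (Sun); 1963-06-02 (Sun); 1963-06-17 (Mon).
1 of the 3 holidays fall on weekdays; the rest are weekends and were already excluded.
Business days: 70 − 1 = 69.

69 working days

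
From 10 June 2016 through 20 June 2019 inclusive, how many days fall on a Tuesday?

10 June 2016 is a Friday.
That's 1106 days from start to end, counting both.
1106 = 7 × 158, so the span is exactly 158 full weeks.
Each full week contributes one Tuesday: 158 so far.

158 Tuesdays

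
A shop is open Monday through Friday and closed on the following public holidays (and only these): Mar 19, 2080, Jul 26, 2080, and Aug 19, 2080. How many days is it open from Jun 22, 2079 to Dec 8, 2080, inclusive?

379 working days

Jun 22, 2079 is a Thursday.
The range spans 536 days (inclusive of both endpoints).
536 = 7 × 76 + 4, so there are 76 full weeks plus 4 extra days.
Each full week contributes 5 weekdays (Mon–Fri): 76 × 5 = 380.
The 4 extra days are Thursday, Friday, Saturday, Sunday — 2 of them qualify.
Total: 380 + 2 = 382.
Holidays: Mar 19, 2080 (Tue); Jul 26, 2080 (Fri); Aug 19, 2080 (Mon).
All 3 holidays fall on weekdays, so subtract 3.
Business days: 382 − 3 = 379.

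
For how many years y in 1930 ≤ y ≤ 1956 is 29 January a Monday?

4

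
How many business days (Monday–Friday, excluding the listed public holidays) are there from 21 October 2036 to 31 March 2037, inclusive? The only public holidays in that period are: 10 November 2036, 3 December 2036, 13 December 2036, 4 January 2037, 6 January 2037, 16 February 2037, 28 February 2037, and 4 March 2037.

21 October 2036 is a Tuesday.
From 21 October 2036 to 31 March 2037 is 162 days inclusive.
162 = 7 × 23 + 1, so there are 23 full weeks plus 1 extra day.
Each full week contributes 5 weekdays (Mon–Fri): 23 × 5 = 115.
The 1 extra day is Tue — 1 of them qualifies.
Total: 115 + 1 = 116.
Holidays: 10 November 2036 (Mon); 3 December 2036 (Wed); 13 December 2036 (Sat); 4 January 2037 (Sun); 6 January 2037 (Tue); 16 February 2037 (Mon); 28 February 2037 (Sat); 4 March 2037 (Wed).
5 of the 8 holidays fall on weekdays; the rest are weekends and were already excluded.
Business days: 116 − 5 = 111.

111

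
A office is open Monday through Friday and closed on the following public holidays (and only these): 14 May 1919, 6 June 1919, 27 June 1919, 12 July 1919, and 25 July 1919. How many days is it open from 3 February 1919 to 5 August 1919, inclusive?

3 February 1919 is a Monday.
The range spans 184 days (inclusive of both endpoints).
184 = 7 × 26 + 2, so there are 26 full weeks plus 2 extra days.
Each full week contributes 5 weekdays (Mon–Fri): 26 × 5 = 130.
The 2 extra days are Mon, Tue — 2 of them qualify.
Total: 130 + 2 = 132.
Holidays: 14 May 1919 (Wed); 6 June 1919 (Fri); 27 June 1919 (Fri); 12 July 1919 (Sat); 25 July 1919 (Fri).
4 of the 5 holidays fall on weekdays; the rest are weekends and were already excluded.
Business days: 132 − 4 = 128.

128 working days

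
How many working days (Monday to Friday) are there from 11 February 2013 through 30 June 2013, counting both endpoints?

11 February 2013 is a Monday.
The range spans 140 days (inclusive of both endpoints).
140 = 7 × 20, so the span is exactly 20 full weeks.
Each full week contributes 5 weekdays (Mon–Fri): 20 × 5 = 100.

100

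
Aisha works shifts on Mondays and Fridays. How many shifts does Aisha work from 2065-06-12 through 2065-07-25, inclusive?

13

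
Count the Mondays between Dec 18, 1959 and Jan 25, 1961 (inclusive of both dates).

58 Mondays

Dec 18, 1959 is a Friday.
The range spans 405 days (inclusive of both endpoints).
405 = 7 × 57 + 6, so there are 57 full weeks plus 6 extra days.
Each full week contributes one Monday: 57 so far.
The 6 extra days are Friday, Saturday, Sunday, Monday, Tuesday, Wednesday — 1 of them qualifies.
Total: 57 + 1 = 58.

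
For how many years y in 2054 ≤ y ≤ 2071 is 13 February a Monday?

2

Day of week of February 13 in each year:
2054: Fri, 2055: Sat, 2056: Sun, 2057: Tue, 2058: Wed, 2059: Thu, 2060: Fri, 2061: Sun, 2062: Mon ✓, 2063: Tue, 2064: Wed, 2065: Fri, 2066: Sat, 2067: Sun, 2068: Mon ✓, 2069: Wed, 2070: Thu, 2071: Fri
Mondays: 2062, 2068.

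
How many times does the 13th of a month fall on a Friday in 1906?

2

The 13th falls on a Friday when the month's 13th has weekday Fri.
Jan 13 is Sat; Feb 13 is Tue; Mar 13 is Tue; Apr 13 is Fri ✓; May 13 is Sun; Jun 13 is Wed; Jul 13 is Fri ✓; Aug 13 is Mon; Sep 13 is Thu; Oct 13 is Sat; Nov 13 is Tue; Dec 13 is Thu.
Friday the 13ths: Apr, Jul.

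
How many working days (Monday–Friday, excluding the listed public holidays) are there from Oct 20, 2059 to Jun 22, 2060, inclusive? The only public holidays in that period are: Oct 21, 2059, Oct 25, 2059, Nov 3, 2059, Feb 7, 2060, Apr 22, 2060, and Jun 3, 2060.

Oct 20, 2059 is a Monday.
That's 247 days from start to end, counting both.
247 = 7 × 35 + 2, so there are 35 full weeks plus 2 extra days.
Each full week contributes 5 weekdays (Mon–Fri): 35 × 5 = 175.
The 2 extra days are Monday, Tuesday — 2 of them qualify.
Total: 175 + 2 = 177.
Holidays: Oct 21, 2059 (Tue); Oct 25, 2059 (Sat); Nov 3, 2059 (Mon); Feb 7, 2060 (Sat); Apr 22, 2060 (Thu); Jun 3, 2060 (Thu).
4 of the 6 holidays fall on weekdays; the rest are weekends and were already excluded.
Business days: 177 − 4 = 173.

173 working days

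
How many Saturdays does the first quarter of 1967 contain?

12

January 1, 1967 is a Sunday.
From January 1, 1967 to March 31, 1967 is 90 days inclusive.
90 = 7 × 12 + 6, so there are 12 full weeks plus 6 extra days.
Each full week contributes one Saturday: 12 so far.
The 6 extra days are Sunday, Monday, Tuesday, Wednesday, Thursday, Friday — none qualify.
Total: 12 + 0 = 12.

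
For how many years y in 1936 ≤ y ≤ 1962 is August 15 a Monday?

4

Day of week of August 15 in each year:
1936: Sat, 1937: Sun, 1938: Mon ✓, 1939: Tue, 1940: Thu, 1941: Fri, 1942: Sat, 1943: Sun, 1944: Tue, 1945: Wed, 1946: Thu, 1947: Fri, 1948: Sun, 1949: Mon ✓, 1950: Tue, 1951: Wed, 1952: Fri, 1953: Sat, 1954: Sun, 1955: Mon ✓, 1956: Wed, 1957: Thu, 1958: Fri, 1959: Sat, 1960: Mon ✓, 1961: Tue, 1962: Wed
Mondays: 1938, 1949, 1955, 1960.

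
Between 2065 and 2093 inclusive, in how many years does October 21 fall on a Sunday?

Day of week of October 21 in each year:
2065: Wed, 2066: Thu, 2067: Fri, 2068: Sun ✓, 2069: Mon, 2070: Tue, 2071: Wed, 2072: Fri, 2073: Sat, 2074: Sun ✓, 2075: Mon, 2076: Wed, 2077: Thu, 2078: Fri, 2079: Sat, 2080: Mon, 2081: Tue, 2082: Wed, 2083: Thu, 2084: Sat, 2085: Sun ✓, 2086: Mon, 2087: Tue, 2088: Thu, 2089: Fri, 2090: Sat, 2091: Sun ✓, 2092: Tue, 2093: Wed
Sundays: 2068, 2074, 2085, 2091.

4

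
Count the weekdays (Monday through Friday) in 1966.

Jan 1, 1966 is a Saturday.
The range spans 365 days (inclusive of both endpoints).
365 = 7 × 52 + 1, so there are 52 full weeks plus 1 extra day.
Each full week contributes 5 weekdays (Mon–Fri): 52 × 5 = 260.
The 1 extra day is Saturday — none qualify.
Total: 260 + 0 = 260.

260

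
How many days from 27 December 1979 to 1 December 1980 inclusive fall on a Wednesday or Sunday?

27 December 1979 is a Thursday.
That's 341 days from start to end, counting both.
341 = 7 × 48 + 5, so there are 48 full weeks plus 5 extra days.
Each full week contributes 2 days from the set (Wed, Sun): 48 × 2 = 96.
The 5 extra days are Thursday, Friday, Saturday, Sunday, Monday — 1 of them qualifies.
Total: 96 + 1 = 97.

97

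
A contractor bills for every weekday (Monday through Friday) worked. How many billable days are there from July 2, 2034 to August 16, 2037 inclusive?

815

July 2, 2034 is a Sunday.
From July 2, 2034 to August 16, 2037 is 1142 days inclusive.
1142 = 7 × 163 + 1, so there are 163 full weeks plus 1 extra day.
Each full week contributes 5 weekdays (Mon–Fri): 163 × 5 = 815.
The 1 extra day is Sun — none qualify.
Total: 815 + 0 = 815.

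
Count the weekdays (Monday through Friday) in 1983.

260

Jan 1, 1983 is a Saturday.
From Jan 1, 1983 to Dec 31, 1983 is 365 days inclusive.
365 = 7 × 52 + 1, so there are 52 full weeks plus 1 extra day.
Each full week contributes 5 weekdays (Mon–Fri): 52 × 5 = 260.
The 1 extra day is Saturday — none qualify.
Total: 260 + 0 = 260.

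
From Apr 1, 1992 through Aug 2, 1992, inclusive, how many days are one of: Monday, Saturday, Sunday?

53

Apr 1, 1992 is a Wednesday.
That's 124 days from start to end, counting both.
124 = 7 × 17 + 5, so there are 17 full weeks plus 5 extra days.
Each full week contributes 3 days from the set (Mon, Sat, Sun): 17 × 3 = 51.
The 5 extra days are Wed, Thu, Fri, Sat, Sun — 2 of them qualify.
Total: 51 + 2 = 53.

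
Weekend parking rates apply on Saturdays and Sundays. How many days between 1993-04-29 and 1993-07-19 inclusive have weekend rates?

24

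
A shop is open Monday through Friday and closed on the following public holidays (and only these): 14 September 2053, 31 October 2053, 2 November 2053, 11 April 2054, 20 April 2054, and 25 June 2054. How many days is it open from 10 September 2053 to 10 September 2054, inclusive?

259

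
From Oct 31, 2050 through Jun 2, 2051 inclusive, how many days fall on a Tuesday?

Oct 31, 2050 is a Monday.
From Oct 31, 2050 to Jun 2, 2051 is 215 days inclusive.
215 = 7 × 30 + 5, so there are 30 full weeks plus 5 extra days.
Each full week contributes one Tuesday: 30 so far.
The 5 extra days are Monday, Tuesday, Wednesday, Thursday, Friday — 1 of them qualifies.
Total: 30 + 1 = 31.

31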